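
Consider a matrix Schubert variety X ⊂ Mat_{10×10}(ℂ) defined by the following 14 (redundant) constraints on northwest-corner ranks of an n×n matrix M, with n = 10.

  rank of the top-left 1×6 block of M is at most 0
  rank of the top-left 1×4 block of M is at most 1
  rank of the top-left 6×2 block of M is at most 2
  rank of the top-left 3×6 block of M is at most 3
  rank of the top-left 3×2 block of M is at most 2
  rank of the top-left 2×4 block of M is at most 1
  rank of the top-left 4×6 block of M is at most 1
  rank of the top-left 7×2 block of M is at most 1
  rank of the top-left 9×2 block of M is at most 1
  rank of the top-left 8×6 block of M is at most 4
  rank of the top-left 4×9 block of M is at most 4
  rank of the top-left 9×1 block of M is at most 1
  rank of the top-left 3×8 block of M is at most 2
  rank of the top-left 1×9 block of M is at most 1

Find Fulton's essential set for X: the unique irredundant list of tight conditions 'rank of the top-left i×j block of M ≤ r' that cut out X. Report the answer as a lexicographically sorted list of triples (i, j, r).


Recovering R(i,j) via the rank-extension bound from the 14 conditions:

  0, 0, 0, 0, 0, 0, 1, 1, 1, 1
  1, 1, 1, 1, 1, 1, 2, 2, 2, 2
  1, 1, 1, 1, 1, 1, 2, 2, 3, 3
  1, 1, 1, 1, 1, 1, 2, 3, 4, 4
  1, 1, 2, 2, 2, 2, 3, 4, 5, 5
  1, 1, 2, 3, 3, 3, 4, 5, 6, 6
  1, 1, 2, 3, 4, 4, 5, 6, 7, 7
  1, 1, 2, 3, 4, 4, 5, 6, 7, 8
  1, 1, 2, 3, 4, 5, 6, 7, 8, 9
  1, 2, 3, 4, 5, 6, 7, 8, 9, 10

second differences of R give the permutation w = (7, 1, 9, 8, 3, 4, 5, 10, 6, 2).

Fulton essential set (5 of the 23 Rothe cells):

[(1, 6, 0), (3, 8, 2), (4, 6, 1), (8, 6, 4), (9, 2, 1)]


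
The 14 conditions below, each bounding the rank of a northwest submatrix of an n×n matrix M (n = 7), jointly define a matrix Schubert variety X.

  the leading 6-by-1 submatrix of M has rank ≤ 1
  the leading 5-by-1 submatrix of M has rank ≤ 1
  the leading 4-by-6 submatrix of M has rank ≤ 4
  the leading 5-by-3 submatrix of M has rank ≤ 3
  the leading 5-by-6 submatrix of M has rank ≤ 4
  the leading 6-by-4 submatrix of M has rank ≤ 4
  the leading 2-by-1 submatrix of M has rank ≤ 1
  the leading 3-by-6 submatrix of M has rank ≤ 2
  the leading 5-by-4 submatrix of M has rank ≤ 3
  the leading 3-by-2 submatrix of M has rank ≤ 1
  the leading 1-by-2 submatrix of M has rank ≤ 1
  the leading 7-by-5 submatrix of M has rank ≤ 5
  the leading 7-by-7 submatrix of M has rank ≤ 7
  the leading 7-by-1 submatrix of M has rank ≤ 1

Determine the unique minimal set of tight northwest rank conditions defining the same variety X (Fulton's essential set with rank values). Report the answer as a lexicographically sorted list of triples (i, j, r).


Computing R[i][j] = min implied NW-rank bound (n=7, 14 conditions):

  i=1: 1 | 1 | 1 | 1 | 1 | 1 | 1
  i=2: 1 | 1 | 2 | 2 | 2 | 2 | 2
  i=3: 1 | 1 | 2 | 2 | 2 | 2 | 3
  i=4: 1 | 2 | 3 | 3 | 3 | 3 | 4
  i=5: 1 | 2 | 3 | 3 | 4 | 4 | 5
  i=6: 1 | 2 | 3 | 4 | 5 | 5 | 6
  i=7: 1 | 2 | 3 | 4 | 5 | 6 | 7

hence w(1..7) = (1, 3, 7, 2, 5, 4, 6).

|D(w)|=6, |Ess(w)|=3:

[(3, 2, 1), (3, 6, 2), (5, 4, 3)]


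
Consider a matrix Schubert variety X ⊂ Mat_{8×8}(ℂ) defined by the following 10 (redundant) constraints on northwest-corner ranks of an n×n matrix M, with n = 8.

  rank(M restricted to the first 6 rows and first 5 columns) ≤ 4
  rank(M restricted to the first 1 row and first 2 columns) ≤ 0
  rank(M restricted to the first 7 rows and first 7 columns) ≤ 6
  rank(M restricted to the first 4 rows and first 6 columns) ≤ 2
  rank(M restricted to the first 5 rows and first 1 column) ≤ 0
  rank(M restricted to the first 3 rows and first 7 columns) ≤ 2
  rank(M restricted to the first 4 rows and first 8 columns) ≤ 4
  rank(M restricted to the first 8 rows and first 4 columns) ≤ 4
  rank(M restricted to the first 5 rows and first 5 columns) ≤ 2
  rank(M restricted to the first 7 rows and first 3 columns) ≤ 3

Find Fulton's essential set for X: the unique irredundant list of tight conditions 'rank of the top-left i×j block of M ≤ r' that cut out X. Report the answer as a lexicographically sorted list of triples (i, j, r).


The tightest implied rank at each (i,j), from the 10 conditions:

  row 1: 0, 0, 1, 1, 1, 1, 1, 1
  row 2: 0, 1, 2, 2, 2, 2, 2, 2
  row 3: 0, 1, 2, 2, 2, 2, 2, 3
  row 4: 0, 1, 2, 2, 2, 2, 3, 4
  row 5: 0, 1, 2, 2, 2, 3, 4, 5
  row 6: 1, 2, 3, 3, 3, 4, 5, 6
  row 7: 1, 2, 3, 4, 4, 5, 6, 7
  row 8: 1, 2, 3, 4, 5, 6, 7, 8

hence w(1..8) = (3, 2, 8, 7, 6, 1, 4, 5).

5 SE-corners of the 15-cell Rothe diagram give Ess(w):

[(1, 2, 0), (3, 7, 2), (4, 6, 2), (5, 1, 0), (5, 5, 2)]


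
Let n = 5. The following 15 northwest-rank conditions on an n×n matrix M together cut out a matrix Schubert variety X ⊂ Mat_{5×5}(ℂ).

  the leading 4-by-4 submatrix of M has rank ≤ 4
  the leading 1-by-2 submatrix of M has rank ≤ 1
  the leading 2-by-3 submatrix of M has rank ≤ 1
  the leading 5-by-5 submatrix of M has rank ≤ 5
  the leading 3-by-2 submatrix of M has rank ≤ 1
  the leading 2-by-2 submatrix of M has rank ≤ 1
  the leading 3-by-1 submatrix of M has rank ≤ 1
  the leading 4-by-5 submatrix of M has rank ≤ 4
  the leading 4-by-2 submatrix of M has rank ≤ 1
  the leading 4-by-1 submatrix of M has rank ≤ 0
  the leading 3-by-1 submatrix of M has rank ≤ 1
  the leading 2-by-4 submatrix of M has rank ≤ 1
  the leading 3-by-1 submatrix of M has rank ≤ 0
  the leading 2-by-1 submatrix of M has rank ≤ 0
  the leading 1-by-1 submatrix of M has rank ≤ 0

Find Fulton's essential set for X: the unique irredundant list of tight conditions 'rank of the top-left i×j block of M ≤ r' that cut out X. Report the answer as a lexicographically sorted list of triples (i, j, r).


Propagating the 15 rank bounds to every northwest block:

  row 1: 0 1 1 1 1
  row 2: 0 1 1 1 2
  row 3: 0 1 2 2 3
  row 4: 0 1 2 3 4
  row 5: 1 2 3 4 5

hence w(1..5) = (2, 5, 3, 4, 1).

ℓ(w)=6; the 2 essential cells (i,j,r):

[(2, 4, 1), (4, 1, 0)]


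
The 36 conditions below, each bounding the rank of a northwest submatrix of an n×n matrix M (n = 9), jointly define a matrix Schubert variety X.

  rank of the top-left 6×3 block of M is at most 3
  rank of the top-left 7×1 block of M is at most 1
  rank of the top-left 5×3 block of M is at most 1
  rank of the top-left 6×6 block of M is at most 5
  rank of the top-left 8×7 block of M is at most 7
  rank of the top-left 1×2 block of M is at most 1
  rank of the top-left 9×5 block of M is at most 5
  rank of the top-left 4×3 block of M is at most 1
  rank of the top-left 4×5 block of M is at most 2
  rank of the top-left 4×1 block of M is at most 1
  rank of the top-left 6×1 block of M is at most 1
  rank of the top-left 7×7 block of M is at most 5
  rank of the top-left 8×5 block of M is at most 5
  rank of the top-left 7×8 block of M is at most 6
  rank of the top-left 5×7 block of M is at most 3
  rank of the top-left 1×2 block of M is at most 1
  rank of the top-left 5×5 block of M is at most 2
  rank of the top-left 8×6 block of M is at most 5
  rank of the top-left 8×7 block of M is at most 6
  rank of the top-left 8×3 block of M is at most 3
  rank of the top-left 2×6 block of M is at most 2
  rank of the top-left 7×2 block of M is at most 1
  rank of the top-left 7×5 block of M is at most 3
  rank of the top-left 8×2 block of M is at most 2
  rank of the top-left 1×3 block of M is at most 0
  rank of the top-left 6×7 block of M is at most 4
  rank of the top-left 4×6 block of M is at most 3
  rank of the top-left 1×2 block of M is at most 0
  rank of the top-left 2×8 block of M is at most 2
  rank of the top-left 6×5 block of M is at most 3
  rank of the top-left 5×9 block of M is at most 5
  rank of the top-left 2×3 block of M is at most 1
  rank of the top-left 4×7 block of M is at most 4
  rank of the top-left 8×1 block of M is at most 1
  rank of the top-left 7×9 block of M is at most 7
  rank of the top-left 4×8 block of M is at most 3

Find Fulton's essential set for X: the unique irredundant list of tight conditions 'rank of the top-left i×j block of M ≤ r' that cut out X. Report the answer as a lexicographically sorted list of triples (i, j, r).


Recovering R(i,j) via the rank-extension bound from the 36 conditions:

  R[1]: 0 | 0 | 0 | 1 | 1 | 1 | 1 | 1 | 1
  R[2]: 1 | 1 | 1 | 2 | 2 | 2 | 2 | 2 | 2
  R[3]: 1 | 1 | 1 | 2 | 2 | 3 | 3 | 3 | 3
  R[4]: 1 | 1 | 1 | 2 | 2 | 3 | 3 | 3 | 4
  R[5]: 1 | 1 | 1 | 2 | 2 | 3 | 3 | 4 | 5
  R[6]: 1 | 1 | 2 | 3 | 3 | 4 | 4 | 5 | 6
  R[7]: 1 | 1 | 2 | 3 | 3 | 4 | 5 | 6 | 7
  R[8]: 1 | 2 | 3 | 4 | 4 | 5 | 6 | 7 | 8
  R[9]: 1 | 2 | 3 | 4 | 5 | 6 | 7 | 8 | 9

second differences of R give the permutation w = (4, 1, 6, 9, 8, 3, 7, 2, 5).

Rothe diagram D(w) (18 cells), 7 SE-corners (essential conditions):

[(1, 3, 0), (4, 8, 3), (5, 3, 1), (5, 5, 2), (5, 7, 3), (7, 2, 1), (7, 5, 3)]


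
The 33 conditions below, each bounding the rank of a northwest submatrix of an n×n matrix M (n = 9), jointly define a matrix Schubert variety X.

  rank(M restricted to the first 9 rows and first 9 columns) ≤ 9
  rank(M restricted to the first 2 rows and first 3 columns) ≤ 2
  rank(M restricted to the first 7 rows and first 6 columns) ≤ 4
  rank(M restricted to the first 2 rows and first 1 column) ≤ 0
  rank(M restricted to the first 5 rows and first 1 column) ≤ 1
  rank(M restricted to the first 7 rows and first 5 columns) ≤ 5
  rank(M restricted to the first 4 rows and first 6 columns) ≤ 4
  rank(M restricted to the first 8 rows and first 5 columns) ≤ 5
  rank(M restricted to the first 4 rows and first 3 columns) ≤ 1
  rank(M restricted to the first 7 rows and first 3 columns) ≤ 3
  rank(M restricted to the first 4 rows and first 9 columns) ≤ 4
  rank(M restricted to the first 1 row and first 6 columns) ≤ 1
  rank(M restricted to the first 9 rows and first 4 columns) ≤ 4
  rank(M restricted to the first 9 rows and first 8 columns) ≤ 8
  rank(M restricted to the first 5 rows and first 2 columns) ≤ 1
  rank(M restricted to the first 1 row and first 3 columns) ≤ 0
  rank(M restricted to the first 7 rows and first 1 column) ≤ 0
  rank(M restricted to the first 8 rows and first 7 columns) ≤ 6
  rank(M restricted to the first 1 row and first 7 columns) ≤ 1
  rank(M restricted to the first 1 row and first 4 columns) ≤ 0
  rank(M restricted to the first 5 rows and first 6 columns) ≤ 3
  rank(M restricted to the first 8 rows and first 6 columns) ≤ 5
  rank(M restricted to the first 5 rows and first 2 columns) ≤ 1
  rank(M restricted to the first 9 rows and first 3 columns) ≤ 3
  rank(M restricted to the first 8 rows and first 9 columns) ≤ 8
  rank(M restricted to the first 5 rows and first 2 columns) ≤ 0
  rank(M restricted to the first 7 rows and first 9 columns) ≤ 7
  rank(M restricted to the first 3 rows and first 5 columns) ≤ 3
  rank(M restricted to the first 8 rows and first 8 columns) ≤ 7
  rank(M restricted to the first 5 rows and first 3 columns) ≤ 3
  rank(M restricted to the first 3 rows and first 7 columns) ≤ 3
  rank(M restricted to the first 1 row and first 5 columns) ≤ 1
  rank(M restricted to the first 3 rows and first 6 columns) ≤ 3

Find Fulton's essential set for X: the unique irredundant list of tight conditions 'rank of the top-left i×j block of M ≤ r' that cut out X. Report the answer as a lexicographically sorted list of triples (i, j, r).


Computing R[i][j] = min implied NW-rank bound (n=9, 33 conditions):

  0 | 0 | 0 | 0 | 1 | 1 | 1 | 1 | 1
  0 | 0 | 1 | 1 | 2 | 2 | 2 | 2 | 2
  0 | 0 | 1 | 2 | 3 | 3 | 3 | 3 | 3
  0 | 0 | 1 | 2 | 3 | 3 | 4 | 4 | 4
  0 | 0 | 1 | 2 | 3 | 3 | 4 | 5 | 5
  0 | 1 | 2 | 3 | 4 | 4 | 5 | 6 | 6
  0 | 1 | 2 | 3 | 4 | 4 | 5 | 6 | 7
  1 | 2 | 3 | 4 | 5 | 5 | 6 | 7 | 8
  1 | 2 | 3 | 4 | 5 | 6 | 7 | 8 | 9

the unique w with this rank table is (5, 3, 4, 7, 8, 2, 9, 1, 6).

ℓ(w)=17; the 5 essential cells (i,j,r):

[(1, 4, 0), (5, 2, 0), (5, 6, 3), (7, 1, 0), (7, 6, 4)]


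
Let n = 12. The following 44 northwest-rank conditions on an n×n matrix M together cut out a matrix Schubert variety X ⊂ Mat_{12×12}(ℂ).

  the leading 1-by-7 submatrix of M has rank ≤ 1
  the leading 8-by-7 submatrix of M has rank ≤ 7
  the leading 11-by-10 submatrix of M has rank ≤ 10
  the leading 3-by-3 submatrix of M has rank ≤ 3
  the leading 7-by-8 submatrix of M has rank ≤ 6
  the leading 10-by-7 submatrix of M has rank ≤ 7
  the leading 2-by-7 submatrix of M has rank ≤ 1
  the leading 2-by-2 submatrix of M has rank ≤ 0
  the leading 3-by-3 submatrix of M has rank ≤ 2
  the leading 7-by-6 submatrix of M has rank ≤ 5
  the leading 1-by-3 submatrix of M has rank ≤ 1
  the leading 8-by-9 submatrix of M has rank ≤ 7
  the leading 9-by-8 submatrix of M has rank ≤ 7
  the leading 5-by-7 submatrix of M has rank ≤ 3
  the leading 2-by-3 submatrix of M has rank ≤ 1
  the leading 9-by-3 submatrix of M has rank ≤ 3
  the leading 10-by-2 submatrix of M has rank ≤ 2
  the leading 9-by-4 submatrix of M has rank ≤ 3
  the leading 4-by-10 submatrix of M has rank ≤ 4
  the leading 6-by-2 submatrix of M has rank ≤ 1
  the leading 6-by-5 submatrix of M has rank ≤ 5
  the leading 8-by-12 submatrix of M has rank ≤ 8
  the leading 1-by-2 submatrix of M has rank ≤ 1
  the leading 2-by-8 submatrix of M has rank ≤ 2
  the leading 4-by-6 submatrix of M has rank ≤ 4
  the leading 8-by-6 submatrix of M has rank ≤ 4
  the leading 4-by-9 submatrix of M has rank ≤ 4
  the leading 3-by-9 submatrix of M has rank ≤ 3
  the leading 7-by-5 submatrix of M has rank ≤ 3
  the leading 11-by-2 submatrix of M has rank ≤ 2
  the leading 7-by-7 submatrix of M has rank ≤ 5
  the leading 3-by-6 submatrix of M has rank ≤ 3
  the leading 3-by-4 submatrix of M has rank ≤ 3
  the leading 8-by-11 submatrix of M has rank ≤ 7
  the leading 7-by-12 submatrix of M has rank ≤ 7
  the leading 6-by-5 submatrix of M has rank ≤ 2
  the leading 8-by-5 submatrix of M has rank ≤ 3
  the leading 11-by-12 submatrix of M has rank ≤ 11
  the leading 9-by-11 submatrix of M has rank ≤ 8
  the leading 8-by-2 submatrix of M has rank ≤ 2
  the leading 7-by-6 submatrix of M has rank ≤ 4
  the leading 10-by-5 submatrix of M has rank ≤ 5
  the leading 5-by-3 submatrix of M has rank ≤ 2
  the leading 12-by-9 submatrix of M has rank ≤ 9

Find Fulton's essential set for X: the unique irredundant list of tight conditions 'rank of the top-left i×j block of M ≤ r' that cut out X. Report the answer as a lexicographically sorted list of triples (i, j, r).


The tightest implied rank at each (i,j), from the 44 conditions:

  0, 0, 1, 1, 1, 1, 1, 1, 1, 1, 1, 1
  0, 0, 1, 1, 1, 1, 1, 2, 2, 2, 2, 2
  1, 1, 2, 2, 2, 2, 2, 3, 3, 3, 3, 3
  1, 1, 2, 2, 2, 3, 3, 4, 4, 4, 4, 4
  1, 1, 2, 2, 2, 3, 3, 4, 5, 5, 5, 5
  1, 1, 2, 2, 2, 3, 4, 5, 6, 6, 6, 6
  1, 2, 3, 3, 3, 4, 5, 6, 7, 7, 7, 7
  1, 2, 3, 3, 3, 4, 5, 6, 7, 7, 7, 8
  1, 2, 3, 3, 4, 5, 6, 7, 8, 8, 8, 9
  1, 2, 3, 4, 5, 6, 7, 8, 9, 9, 9, 10
  1, 2, 3, 4, 5, 6, 7, 8, 9, 10, 10, 11
  1, 2, 3, 4, 5, 6, 7, 8, 9, 10, 11, 12

the unique w with this rank table is (3, 8, 1, 6, 9, 7, 2, 12, 5, 4, 10, 11).

Rothe diagram D(w) (23 cells), 8 SE-corners (essential conditions):

[(2, 2, 0), (2, 7, 1), (5, 7, 3), (6, 2, 1), (6, 5, 2), (8, 5, 3), (8, 11, 7), (9, 4, 3)]


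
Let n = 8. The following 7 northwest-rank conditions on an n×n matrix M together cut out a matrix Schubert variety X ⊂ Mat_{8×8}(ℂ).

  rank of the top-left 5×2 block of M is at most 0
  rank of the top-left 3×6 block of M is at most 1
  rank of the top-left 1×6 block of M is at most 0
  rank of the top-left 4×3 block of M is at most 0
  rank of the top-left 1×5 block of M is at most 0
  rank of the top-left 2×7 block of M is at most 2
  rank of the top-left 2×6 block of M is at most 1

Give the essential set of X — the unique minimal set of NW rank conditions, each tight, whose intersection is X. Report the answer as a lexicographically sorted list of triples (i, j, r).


Computing R[i][j] = min implied NW-rank bound (n=8, 7 conditions):

  R[1]: 0 0 0 0 0 0 1 1
  R[2]: 0 0 0 1 1 1 2 2
  R[3]: 0 0 0 1 1 1 2 3
  R[4]: 0 0 0 1 2 2 3 4
  R[5]: 0 0 1 2 3 3 4 5
  R[6]: 1 1 2 3 4 4 5 6
  R[7]: 1 2 3 4 5 5 6 7
  R[8]: 1 2 3 4 5 6 7 8

reading off 1-entries of Δ²R: w = (7, 4, 8, 5, 3, 1, 2, 6).

Fulton essential set (4 of the 19 Rothe cells):

[(1, 6, 0), (3, 6, 1), (4, 3, 0), (5, 2, 0)]


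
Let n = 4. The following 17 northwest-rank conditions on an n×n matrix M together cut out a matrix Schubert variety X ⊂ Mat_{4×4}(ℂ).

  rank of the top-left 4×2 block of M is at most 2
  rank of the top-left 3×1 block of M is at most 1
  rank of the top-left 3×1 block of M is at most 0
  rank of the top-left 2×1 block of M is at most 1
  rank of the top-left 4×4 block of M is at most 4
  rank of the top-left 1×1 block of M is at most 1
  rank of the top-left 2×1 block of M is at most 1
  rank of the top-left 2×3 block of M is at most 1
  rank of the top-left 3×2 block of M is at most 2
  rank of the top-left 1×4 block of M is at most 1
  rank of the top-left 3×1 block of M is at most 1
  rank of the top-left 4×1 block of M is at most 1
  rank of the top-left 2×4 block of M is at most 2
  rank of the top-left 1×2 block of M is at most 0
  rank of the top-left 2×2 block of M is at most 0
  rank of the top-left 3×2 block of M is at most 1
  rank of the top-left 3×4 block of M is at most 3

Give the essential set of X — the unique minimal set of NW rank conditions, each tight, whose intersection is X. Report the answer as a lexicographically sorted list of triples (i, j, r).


Recovering R(i,j) via the rank-extension bound from the 17 conditions:

  i=1: 0 | 0 | 1 | 1
  i=2: 0 | 0 | 1 | 2
  i=3: 0 | 1 | 2 | 3
  i=4: 1 | 2 | 3 | 4

so w = (3, 4, 2, 1).

Fulton essential set (2 of the 5 Rothe cells):

[(2, 2, 0), (3, 1, 0)]


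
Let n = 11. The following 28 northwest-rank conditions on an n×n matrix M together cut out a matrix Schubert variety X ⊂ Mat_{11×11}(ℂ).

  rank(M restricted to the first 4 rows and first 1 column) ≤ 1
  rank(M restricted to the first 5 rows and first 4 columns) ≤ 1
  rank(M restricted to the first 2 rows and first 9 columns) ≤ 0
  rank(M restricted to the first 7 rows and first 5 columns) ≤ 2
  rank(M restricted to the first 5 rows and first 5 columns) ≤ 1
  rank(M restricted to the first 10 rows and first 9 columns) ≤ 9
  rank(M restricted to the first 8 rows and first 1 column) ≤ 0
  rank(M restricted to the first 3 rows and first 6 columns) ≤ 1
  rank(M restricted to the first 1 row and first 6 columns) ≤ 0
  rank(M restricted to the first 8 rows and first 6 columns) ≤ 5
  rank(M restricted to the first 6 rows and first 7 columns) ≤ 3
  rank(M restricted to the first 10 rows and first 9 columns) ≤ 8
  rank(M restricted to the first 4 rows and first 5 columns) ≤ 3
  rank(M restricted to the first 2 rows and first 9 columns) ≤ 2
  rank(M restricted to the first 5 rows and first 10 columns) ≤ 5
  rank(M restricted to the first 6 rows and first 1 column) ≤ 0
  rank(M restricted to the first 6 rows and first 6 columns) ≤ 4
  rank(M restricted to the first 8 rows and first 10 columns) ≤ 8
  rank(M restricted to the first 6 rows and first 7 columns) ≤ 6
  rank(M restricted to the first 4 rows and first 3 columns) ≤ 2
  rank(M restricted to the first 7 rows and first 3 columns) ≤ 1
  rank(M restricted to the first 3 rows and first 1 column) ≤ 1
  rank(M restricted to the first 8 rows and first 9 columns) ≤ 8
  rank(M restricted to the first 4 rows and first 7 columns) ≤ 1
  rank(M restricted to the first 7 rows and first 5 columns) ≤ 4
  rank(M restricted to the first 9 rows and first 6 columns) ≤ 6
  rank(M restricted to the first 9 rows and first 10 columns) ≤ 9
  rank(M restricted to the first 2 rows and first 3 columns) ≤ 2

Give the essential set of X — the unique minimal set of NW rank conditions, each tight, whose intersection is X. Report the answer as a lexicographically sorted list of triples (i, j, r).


Propagating the 28 rank bounds to every northwest block:

  row 1: 0 0 0 0 0 0 0 0 0 1 1
  row 2: 0 0 0 0 0 0 0 0 0 1 2
  row 3: 0 1 1 1 1 1 1 1 1 2 3
  row 4: 0 1 1 1 1 1 1 2 2 3 4
  row 5: 0 1 1 1 1 2 2 3 3 4 5
  row 6: 0 1 1 2 2 3 3 4 4 5 6
  row 7: 0 1 1 2 2 3 4 5 5 6 7
  row 8: 0 1 2 3 3 4 5 6 6 7 8
  row 9: 1 2 3 4 4 5 6 7 7 8 9
  row 10: 1 2 3 4 5 6 7 8 8 9 10
  row 11: 1 2 3 4 5 6 7 8 9 10 11

second differences of R give the permutation w = (10, 11, 2, 8, 6, 4, 7, 3, 1, 5, 9).

Fulton essential set (6 of the 35 Rothe cells):

[(2, 9, 0), (4, 7, 1), (5, 5, 1), (7, 3, 1), (7, 5, 2), (8, 1, 0)]


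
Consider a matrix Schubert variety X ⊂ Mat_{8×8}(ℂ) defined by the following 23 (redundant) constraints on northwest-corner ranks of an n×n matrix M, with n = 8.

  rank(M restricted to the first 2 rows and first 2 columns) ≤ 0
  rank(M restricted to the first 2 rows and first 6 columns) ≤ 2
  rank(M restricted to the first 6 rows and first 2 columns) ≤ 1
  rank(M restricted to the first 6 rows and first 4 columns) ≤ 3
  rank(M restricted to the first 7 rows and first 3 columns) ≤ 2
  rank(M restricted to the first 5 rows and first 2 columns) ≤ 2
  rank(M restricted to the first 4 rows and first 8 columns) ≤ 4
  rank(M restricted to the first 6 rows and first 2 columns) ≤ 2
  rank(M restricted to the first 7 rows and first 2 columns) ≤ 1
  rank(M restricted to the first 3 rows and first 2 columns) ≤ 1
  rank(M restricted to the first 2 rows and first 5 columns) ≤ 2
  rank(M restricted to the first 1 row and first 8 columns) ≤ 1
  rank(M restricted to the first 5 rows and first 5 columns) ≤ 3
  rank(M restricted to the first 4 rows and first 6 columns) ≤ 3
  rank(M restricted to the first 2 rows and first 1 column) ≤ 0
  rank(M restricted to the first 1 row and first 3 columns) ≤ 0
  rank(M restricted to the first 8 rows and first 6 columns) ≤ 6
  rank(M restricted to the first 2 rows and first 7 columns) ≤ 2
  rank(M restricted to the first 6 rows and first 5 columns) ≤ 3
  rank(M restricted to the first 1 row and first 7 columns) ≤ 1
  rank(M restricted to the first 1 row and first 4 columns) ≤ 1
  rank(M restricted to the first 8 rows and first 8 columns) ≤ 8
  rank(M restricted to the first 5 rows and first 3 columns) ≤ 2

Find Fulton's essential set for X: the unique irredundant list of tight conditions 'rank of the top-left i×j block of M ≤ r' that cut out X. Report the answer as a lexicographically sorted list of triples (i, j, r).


Reconstructing r_w from the 23 given conditions:

  0  0  0  1  1  1  1  1
  0  0  1  2  2  2  2  2
  1  1  2  3  3  3  3  3
  1  1  2  3  3  3  4  4
  1  1  2  3  3  4  5  5
  1  1  2  3  3  4  5  6
  1  1  2  3  4  5  6  7
  1  2  3  4  5  6  7  8

second differences of R give the permutation w = (4, 3, 1, 7, 6, 8, 5, 2).

ℓ(w)=13; the 5 essential cells (i,j,r):

[(1, 3, 0), (2, 2, 0), (4, 6, 3), (6, 5, 3), (7, 2, 1)]


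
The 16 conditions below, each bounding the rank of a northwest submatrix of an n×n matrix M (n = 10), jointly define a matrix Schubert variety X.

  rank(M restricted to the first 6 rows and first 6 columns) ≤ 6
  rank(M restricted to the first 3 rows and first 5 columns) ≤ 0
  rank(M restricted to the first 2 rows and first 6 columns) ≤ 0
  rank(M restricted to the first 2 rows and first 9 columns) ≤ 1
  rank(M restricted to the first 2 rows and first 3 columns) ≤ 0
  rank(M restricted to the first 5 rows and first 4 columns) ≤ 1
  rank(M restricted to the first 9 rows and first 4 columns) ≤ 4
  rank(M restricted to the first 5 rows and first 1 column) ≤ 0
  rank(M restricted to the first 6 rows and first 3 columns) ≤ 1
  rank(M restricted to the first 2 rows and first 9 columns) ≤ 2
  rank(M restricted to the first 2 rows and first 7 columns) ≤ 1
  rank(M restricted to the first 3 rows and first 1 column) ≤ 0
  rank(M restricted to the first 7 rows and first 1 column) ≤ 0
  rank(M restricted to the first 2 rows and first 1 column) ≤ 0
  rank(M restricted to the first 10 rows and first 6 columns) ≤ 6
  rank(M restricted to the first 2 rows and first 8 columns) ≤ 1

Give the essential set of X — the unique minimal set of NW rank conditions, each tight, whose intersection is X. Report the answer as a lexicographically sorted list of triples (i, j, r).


Computing R[i][j] = min implied NW-rank bound (n=10, 16 conditions):

  i=1: 0 | 0 | 0 | 0 | 0 | 0 | 1 | 1 | 1 | 1
  i=2: 0 | 0 | 0 | 0 | 0 | 0 | 1 | 1 | 1 | 2
  i=3: 0 | 0 | 0 | 0 | 0 | 1 | 2 | 2 | 2 | 3
  i=4: 0 | 1 | 1 | 1 | 1 | 2 | 3 | 3 | 3 | 4
  i=5: 0 | 1 | 1 | 1 | 2 | 3 | 4 | 4 | 4 | 5
  i=6: 0 | 1 | 1 | 2 | 3 | 4 | 5 | 5 | 5 | 6
  i=7: 0 | 1 | 2 | 3 | 4 | 5 | 6 | 6 | 6 | 7
  i=8: 1 | 2 | 3 | 4 | 5 | 6 | 7 | 7 | 7 | 8
  i=9: 1 | 2 | 3 | 4 | 5 | 6 | 7 | 8 | 8 | 9
  i=10: 1 | 2 | 3 | 4 | 5 | 6 | 7 | 8 | 9 | 10

reading off 1-entries of Δ²R: w = (7, 10, 6, 2, 5, 4, 3, 1, 8, 9).

6 SE-corners of the 26-cell Rothe diagram give Ess(w):

[(2, 6, 0), (2, 9, 1), (3, 5, 0), (5, 4, 1), (6, 3, 1), (7, 1, 0)]


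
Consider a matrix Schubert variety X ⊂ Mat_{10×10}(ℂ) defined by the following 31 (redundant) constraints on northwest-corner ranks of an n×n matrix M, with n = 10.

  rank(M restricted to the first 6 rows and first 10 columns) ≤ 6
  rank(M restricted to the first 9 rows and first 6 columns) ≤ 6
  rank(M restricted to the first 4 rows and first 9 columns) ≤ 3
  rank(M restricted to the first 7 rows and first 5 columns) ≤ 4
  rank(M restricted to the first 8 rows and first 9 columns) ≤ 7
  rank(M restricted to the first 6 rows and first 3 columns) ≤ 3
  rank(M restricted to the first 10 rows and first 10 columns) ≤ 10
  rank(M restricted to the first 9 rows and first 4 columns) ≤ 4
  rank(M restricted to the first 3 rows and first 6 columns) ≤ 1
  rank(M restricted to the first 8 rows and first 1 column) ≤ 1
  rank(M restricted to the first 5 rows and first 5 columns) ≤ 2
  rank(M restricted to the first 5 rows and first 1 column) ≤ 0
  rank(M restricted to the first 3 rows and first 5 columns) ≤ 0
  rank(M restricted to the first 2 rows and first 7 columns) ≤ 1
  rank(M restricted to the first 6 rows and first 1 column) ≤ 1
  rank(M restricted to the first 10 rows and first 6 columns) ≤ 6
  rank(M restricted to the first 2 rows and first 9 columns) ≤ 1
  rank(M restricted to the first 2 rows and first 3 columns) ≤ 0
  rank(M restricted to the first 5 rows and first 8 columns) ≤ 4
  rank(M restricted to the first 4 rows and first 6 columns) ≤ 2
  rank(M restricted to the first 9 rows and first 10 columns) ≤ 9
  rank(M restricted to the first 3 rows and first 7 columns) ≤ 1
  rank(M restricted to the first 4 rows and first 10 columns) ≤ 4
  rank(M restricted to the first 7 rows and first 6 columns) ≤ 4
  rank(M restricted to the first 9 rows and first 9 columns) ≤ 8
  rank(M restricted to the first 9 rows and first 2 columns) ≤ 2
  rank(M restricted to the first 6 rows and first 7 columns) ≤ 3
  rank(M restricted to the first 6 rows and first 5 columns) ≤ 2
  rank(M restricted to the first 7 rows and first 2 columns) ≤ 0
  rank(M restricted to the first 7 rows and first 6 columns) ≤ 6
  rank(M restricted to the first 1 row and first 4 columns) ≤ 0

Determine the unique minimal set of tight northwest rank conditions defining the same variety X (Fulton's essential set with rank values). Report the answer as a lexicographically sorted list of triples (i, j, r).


Propagating the 31 rank bounds to every northwest block:

  0, 0, 0, 0, 0, 1, 1, 1, 1, 1
  0, 0, 0, 0, 0, 1, 1, 1, 1, 2
  0, 0, 0, 0, 0, 1, 1, 2, 2, 3
  0, 0, 1, 1, 1, 2, 2, 3, 3, 4
  0, 0, 1, 2, 2, 3, 3, 4, 4, 5
  0, 0, 1, 2, 2, 3, 3, 4, 5, 6
  0, 0, 1, 2, 3, 4, 4, 5, 6, 7
  1, 1, 2, 3, 4, 5, 5, 6, 7, 8
  1, 2, 3, 4, 5, 6, 6, 7, 8, 9
  1, 2, 3, 4, 5, 6, 7, 8, 9, 10

reading off 1-entries of Δ²R: w = (6, 10, 8, 3, 4, 9, 5, 1, 2, 7).

D(w) has 29 cells with 6 SE-corners; essential set:

[(2, 9, 1), (3, 5, 0), (3, 7, 1), (6, 5, 2), (6, 7, 3), (7, 2, 0)]


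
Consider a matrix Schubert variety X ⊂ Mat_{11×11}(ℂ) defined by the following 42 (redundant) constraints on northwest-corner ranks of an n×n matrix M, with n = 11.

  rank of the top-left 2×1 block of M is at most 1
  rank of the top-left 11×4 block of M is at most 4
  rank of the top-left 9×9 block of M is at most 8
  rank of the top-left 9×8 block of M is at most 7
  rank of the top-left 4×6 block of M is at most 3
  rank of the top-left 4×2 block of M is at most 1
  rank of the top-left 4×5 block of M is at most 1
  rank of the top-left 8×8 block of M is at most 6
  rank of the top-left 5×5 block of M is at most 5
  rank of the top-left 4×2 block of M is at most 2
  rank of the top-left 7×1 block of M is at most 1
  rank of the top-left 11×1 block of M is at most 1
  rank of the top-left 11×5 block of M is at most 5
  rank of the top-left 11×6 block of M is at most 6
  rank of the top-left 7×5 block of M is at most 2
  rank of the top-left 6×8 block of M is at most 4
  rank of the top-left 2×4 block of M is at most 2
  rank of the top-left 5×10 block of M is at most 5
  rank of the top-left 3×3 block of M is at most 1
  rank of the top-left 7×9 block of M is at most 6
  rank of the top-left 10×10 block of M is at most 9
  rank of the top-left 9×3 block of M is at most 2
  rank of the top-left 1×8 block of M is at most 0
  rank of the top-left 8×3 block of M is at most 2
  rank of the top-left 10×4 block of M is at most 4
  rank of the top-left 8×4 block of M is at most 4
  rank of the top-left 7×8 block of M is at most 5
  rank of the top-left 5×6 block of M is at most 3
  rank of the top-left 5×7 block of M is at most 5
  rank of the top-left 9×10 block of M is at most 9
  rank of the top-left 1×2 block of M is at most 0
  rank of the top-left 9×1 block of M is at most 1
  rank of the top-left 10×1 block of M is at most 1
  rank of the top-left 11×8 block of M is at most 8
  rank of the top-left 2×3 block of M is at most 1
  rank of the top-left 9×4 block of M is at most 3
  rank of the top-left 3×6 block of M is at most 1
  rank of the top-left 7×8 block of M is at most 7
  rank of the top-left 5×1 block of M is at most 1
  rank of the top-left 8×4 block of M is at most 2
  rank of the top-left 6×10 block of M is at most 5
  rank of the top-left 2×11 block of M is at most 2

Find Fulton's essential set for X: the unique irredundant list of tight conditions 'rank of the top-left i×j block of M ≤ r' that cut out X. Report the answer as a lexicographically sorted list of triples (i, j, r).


The tightest implied rank at each (i,j), from the 42 conditions:

  row 1: 0 0 0 0 0 0 0 0 1 1 1
  row 2: 1 1 1 1 1 1 1 1 2 2 2
  row 3: 1 1 1 1 1 1 2 2 3 3 3
  row 4: 1 1 1 1 1 2 3 3 4 4 4
  row 5: 1 2 2 2 2 3 4 4 5 5 5
  row 6: 1 2 2 2 2 3 4 4 5 5 6
  row 7: 1 2 2 2 2 3 4 5 6 6 7
  row 8: 1 2 2 2 3 4 5 6 7 7 8
  row 9: 1 2 2 3 4 5 6 7 8 8 9
  row 10: 1 2 3 4 5 6 7 8 9 9 10
  row 11: 1 2 3 4 5 6 7 8 9 10 11

second differences of R give the permutation w = (9, 1, 7, 6, 2, 11, 8, 5, 4, 3, 10).

|D(w)|=28, |Ess(w)|=8:

[(1, 8, 0), (3, 6, 1), (4, 5, 1), (6, 8, 4), (6, 10, 5), (7, 5, 2), (8, 4, 2), (9, 3, 2)]


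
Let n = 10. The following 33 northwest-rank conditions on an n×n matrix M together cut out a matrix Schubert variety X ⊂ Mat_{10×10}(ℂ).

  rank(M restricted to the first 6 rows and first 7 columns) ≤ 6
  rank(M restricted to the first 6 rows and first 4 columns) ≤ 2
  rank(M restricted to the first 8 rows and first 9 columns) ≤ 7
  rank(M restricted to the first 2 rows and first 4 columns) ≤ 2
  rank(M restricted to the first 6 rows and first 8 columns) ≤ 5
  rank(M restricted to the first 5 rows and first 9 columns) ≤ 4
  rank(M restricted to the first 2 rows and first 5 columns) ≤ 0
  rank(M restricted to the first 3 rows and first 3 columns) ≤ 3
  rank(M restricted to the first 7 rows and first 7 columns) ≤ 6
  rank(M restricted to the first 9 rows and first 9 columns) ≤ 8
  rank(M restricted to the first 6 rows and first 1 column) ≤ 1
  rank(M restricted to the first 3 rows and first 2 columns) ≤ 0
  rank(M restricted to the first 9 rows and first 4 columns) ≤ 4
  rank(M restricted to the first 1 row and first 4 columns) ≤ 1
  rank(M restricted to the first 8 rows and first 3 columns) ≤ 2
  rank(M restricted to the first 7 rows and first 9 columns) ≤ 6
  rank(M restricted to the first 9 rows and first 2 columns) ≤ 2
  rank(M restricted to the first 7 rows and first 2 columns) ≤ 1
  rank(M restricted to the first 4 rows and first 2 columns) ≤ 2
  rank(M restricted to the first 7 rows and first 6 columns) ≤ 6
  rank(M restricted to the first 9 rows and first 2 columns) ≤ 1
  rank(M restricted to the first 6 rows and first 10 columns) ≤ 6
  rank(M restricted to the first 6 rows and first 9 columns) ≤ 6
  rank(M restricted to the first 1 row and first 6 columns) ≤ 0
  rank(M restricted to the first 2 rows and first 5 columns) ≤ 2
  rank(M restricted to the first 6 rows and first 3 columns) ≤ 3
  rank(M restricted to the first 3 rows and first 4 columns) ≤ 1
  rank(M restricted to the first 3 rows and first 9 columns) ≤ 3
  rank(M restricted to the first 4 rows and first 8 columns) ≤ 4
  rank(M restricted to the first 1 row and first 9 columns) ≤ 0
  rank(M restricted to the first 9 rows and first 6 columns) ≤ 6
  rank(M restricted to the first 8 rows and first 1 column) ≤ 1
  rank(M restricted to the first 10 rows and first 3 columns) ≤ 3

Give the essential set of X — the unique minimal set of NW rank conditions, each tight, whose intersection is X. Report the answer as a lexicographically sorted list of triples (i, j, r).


The tightest implied rank at each (i,j), from the 33 conditions:

  row 1: 0 | 0 | 0 | 0 | 0 | 0 | 0 | 0 | 0 | 1
  row 2: 0 | 0 | 0 | 0 | 0 | 1 | 1 | 1 | 1 | 2
  row 3: 0 | 0 | 1 | 1 | 1 | 2 | 2 | 2 | 2 | 3
  row 4: 1 | 1 | 2 | 2 | 2 | 3 | 3 | 3 | 3 | 4
  row 5: 1 | 1 | 2 | 2 | 3 | 4 | 4 | 4 | 4 | 5
  row 6: 1 | 1 | 2 | 2 | 3 | 4 | 5 | 5 | 5 | 6
  row 7: 1 | 1 | 2 | 3 | 4 | 5 | 6 | 6 | 6 | 7
  row 8: 1 | 1 | 2 | 3 | 4 | 5 | 6 | 7 | 7 | 8
  row 9: 1 | 1 | 2 | 3 | 4 | 5 | 6 | 7 | 8 | 9
  row 10: 1 | 2 | 3 | 4 | 5 | 6 | 7 | 8 | 9 | 10

so w = (10, 6, 3, 1, 5, 7, 4, 8, 9, 2).

|D(w)|=23, |Ess(w)|=5:

[(1, 9, 0), (2, 5, 0), (3, 2, 0), (6, 4, 2), (9, 2, 1)]


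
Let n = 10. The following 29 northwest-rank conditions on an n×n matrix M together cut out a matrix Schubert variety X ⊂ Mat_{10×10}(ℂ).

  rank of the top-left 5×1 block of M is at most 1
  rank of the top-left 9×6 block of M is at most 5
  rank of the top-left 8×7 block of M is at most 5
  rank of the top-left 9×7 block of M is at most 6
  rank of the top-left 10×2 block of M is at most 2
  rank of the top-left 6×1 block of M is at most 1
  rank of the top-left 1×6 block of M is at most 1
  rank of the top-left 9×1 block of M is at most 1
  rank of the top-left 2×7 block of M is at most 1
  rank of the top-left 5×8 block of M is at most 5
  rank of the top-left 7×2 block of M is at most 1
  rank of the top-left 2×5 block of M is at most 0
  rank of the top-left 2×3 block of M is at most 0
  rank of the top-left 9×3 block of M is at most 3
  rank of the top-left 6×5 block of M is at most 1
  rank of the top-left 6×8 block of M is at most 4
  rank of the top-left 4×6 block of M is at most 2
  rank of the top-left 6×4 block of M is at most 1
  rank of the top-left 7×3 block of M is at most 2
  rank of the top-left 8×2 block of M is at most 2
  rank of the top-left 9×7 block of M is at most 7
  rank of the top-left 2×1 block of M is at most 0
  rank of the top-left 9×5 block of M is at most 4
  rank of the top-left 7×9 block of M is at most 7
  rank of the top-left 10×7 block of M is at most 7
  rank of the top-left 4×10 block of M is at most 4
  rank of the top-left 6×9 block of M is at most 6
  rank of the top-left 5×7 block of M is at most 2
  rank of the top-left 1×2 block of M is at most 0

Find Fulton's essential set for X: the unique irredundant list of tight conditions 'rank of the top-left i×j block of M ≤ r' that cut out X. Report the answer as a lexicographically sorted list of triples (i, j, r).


The tightest implied rank at each (i,j), from the 29 conditions:

  0, 0, 0, 0, 0, 1, 1, 1, 1, 1
  0, 0, 0, 0, 0, 1, 1, 2, 2, 2
  1, 1, 1, 1, 1, 2, 2, 3, 3, 3
  1, 1, 1, 1, 1, 2, 2, 3, 4, 4
  1, 1, 1, 1, 1, 2, 2, 3, 4, 5
  1, 1, 1, 1, 1, 2, 3, 4, 5, 6
  1, 1, 2, 2, 2, 3, 4, 5, 6, 7
  1, 2, 3, 3, 3, 4, 5, 6, 7, 8
  1, 2, 3, 4, 4, 5, 6, 7, 8, 9
  1, 2, 3, 4, 5, 6, 7, 8, 9, 10

giving w = (6, 8, 1, 9, 10, 7, 3, 2, 4, 5) via Δ²R.

D(w) has 26 cells with 5 SE-corners; essential set:

[(2, 5, 0), (2, 7, 1), (5, 7, 2), (6, 5, 1), (7, 2, 1)]


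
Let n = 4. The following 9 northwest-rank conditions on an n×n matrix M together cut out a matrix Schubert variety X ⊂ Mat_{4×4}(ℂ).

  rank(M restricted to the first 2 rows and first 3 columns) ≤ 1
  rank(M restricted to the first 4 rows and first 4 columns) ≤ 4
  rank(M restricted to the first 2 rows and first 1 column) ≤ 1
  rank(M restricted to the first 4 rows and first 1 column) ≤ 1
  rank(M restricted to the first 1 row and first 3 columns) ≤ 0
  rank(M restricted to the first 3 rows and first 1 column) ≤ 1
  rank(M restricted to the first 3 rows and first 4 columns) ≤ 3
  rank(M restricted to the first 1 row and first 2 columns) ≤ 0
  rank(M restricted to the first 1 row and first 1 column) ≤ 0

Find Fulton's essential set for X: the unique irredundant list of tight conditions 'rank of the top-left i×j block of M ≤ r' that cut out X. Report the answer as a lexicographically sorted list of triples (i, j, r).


Propagating the 9 rank bounds to every northwest block:

  row 1: 0 0 0 1
  row 2: 1 1 1 2
  row 3: 1 2 2 3
  row 4: 1 2 3 4

giving w = (4, 1, 2, 3) via Δ²R.

D(w) has 3 cells with 1 SE-corner; essential set:

[(1, 3, 0)]


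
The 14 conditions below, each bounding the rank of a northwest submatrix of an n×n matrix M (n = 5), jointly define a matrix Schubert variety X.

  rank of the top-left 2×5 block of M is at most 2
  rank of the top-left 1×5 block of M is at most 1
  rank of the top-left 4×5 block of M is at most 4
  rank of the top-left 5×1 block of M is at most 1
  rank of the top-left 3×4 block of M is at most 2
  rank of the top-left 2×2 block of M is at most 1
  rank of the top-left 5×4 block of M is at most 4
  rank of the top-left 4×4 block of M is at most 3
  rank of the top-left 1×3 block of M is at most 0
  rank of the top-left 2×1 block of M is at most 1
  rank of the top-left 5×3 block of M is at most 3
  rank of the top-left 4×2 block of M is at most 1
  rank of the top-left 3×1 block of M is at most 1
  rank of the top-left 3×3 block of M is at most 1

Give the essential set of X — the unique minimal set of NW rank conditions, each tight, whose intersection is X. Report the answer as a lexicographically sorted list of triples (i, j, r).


Computing R[i][j] = min implied NW-rank bound (n=5, 14 conditions):

  0  0  0  1  1
  1  1  1  2  2
  1  1  1  2  3
  1  1  2  3  4
  1  2  3  4  5

so w = (4, 1, 5, 3, 2).

3 SE-corners of the 6-cell Rothe diagram give Ess(w):

[(1, 3, 0), (3, 3, 1), (4, 2, 1)]


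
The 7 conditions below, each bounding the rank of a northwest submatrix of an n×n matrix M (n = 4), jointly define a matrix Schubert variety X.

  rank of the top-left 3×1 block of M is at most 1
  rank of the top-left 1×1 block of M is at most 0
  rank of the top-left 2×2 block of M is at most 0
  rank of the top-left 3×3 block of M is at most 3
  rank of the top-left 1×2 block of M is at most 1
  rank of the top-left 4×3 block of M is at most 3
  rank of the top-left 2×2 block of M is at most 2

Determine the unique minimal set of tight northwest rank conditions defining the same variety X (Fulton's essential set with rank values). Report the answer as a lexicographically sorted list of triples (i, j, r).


Recovering R(i,j) via the rank-extension bound from the 7 conditions:

  i=1: 0 0 1 1
  i=2: 0 0 1 2
  i=3: 1 1 2 3
  i=4: 1 2 3 4

second differences of R give the permutation w = (3, 4, 1, 2).

ℓ(w)=4; the 1 essential cell (i,j,r):

[(2, 2, 0)]
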